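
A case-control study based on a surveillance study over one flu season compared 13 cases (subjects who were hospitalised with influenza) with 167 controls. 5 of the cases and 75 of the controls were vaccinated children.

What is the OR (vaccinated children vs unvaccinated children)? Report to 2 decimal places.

OR = (5 × 92) / (75 × 8) = 460/600 ≈ 0.77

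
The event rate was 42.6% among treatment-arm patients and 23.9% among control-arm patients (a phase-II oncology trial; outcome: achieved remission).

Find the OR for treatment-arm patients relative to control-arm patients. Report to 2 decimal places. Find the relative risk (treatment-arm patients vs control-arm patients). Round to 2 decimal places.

OR = 2.36; RR = 1.78

odds, treatment-arm patients = 0.4260/0.5740 = 0.7422
odds, control-arm patients = 0.2390/0.7610 = 0.3141
OR = 0.7422 / 0.3141 = 2.36
RR = 0.4260 / 0.2390 = 1.78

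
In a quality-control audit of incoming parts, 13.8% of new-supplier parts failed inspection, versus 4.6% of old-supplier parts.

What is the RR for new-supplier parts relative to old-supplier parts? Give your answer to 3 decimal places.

RR = 0.13800 / 0.04600 = 3.000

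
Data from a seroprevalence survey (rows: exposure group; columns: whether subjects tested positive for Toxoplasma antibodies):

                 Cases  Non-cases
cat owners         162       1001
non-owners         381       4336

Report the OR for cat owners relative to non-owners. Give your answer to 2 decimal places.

1.84

odds, cat owners = 162/1001 = 0.1618
odds, non-owners = 381/4336 = 0.0879
OR = 0.1618 / 0.0879 = 1.84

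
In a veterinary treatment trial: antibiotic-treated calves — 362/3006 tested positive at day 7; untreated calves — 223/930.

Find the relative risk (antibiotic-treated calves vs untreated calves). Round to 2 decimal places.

0.50

risk, antibiotic-treated calves = 362/3006 = 0.1204
risk, untreated calves = 223/930 = 0.2398
RR = 0.1204 / 0.2398 = 0.50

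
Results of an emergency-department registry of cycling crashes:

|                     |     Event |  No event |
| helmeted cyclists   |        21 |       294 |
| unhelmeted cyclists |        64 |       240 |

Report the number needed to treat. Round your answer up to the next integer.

7

risk, helmeted cyclists = 21/315 = 0.066667
risk, unhelmeted cyclists = 64/304 = 0.210526
absolute risk difference = 0.143860
1 / 0.143860 = 6.951 → round up → 7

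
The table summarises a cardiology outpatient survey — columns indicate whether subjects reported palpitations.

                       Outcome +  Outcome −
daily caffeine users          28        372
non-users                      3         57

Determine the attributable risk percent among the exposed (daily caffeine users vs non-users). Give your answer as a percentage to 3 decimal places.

28.571%

risk, daily caffeine users = 28/400 = 0.0700
risk, non-users = 3/60 = 0.0500
AR% = (0.0700 − 0.0500) / 0.0700 = 0.2857 → 28.571%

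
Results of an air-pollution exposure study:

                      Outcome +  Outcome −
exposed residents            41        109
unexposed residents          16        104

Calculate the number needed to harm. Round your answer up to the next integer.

NNH = 8

risk, exposed residents = 41/150 = 0.273333
risk, unexposed residents = 16/120 = 0.133333
absolute risk difference = 0.140000
1 / 0.140000 = 7.143 → round up → 8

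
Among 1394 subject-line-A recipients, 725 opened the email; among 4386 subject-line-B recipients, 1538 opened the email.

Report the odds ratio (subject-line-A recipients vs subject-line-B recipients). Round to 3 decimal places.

odds, subject-line-A recipients = 725/669 = 1.0837
odds, subject-line-B recipients = 1538/2848 = 0.5400
OR = 1.0837 / 0.5400 = 2.007

OR: 2.007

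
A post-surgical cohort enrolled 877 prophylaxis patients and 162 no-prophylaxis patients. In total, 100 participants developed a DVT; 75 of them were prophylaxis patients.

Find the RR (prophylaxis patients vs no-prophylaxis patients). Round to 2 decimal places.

0.55

prophylaxis patients without the outcome: 877 − 75 = 802
no-prophylaxis patients with the outcome: 100 − 75 = 25
no-prophylaxis patients without the outcome: 162 − 25 = 137
risk, prophylaxis patients = 75/877 = 0.0855
risk, no-prophylaxis patients = 25/162 = 0.1543
RR = 0.0855 / 0.1543 = 0.55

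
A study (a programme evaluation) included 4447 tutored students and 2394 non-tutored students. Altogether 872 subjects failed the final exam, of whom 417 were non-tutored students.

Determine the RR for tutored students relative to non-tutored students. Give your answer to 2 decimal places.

RR = 0.59

tutored students with the outcome: 872 − 417 = 455
tutored students without the outcome: 4447 − 455 = 3992
non-tutored students without the outcome: 2394 − 417 = 1977
risk, tutored students = 455/4447 = 0.1023
risk, non-tutored students = 417/2394 = 0.1742
RR = 0.1023 / 0.1742 = 0.59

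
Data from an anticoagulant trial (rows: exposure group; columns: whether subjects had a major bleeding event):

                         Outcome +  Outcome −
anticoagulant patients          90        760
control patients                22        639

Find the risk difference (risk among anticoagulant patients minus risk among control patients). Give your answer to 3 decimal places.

risk, anticoagulant patients = 90/850 = 0.10588
risk, control patients = 22/661 = 0.03328
risk difference = 0.10588 − 0.03328 = 0.073

0.073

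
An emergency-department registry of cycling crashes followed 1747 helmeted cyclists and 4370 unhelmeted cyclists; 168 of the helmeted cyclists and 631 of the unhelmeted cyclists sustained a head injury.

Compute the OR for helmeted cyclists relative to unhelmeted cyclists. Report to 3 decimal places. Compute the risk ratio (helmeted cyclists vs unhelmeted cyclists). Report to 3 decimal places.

OR = 0.630; RR = 0.666

odds, helmeted cyclists = 168/1579 = 0.1064
odds, unhelmeted cyclists = 631/3739 = 0.1688
OR = 0.1064 / 0.1688 = 0.630
risk, helmeted cyclists = 168/1747 = 0.0962
risk, unhelmeted cyclists = 631/4370 = 0.1444
RR = 0.0962 / 0.1444 = 0.666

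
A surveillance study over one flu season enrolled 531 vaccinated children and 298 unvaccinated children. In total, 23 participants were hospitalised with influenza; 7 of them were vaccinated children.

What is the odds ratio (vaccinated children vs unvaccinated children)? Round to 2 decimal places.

0.24

vaccinated children without the outcome: 531 − 7 = 524
unvaccinated children with the outcome: 23 − 7 = 16
unvaccinated children without the outcome: 298 − 16 = 282
odds, vaccinated children = 7/524 = 0.01336
odds, unvaccinated children = 16/282 = 0.05674
OR = 0.01336 / 0.05674 = 0.24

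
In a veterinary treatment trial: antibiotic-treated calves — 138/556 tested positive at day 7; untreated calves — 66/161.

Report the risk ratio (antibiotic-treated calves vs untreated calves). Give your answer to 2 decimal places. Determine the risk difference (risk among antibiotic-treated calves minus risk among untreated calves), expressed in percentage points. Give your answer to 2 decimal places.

risk, antibiotic-treated calves = 138/556 = 0.2482
risk, untreated calves = 66/161 = 0.4099
RR = 0.2482 / 0.4099 = 0.61
risk difference = 0.2482 − 0.4099 = -0.1617 → -16.17 percentage points

RR = 0.61; RD = -16.17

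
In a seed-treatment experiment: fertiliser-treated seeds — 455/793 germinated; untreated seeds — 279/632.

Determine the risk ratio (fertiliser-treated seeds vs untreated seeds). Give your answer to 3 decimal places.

RR ≈ 1.300

risk, fertiliser-treated seeds = 455/793 = 0.5738
risk, untreated seeds = 279/632 = 0.4415
RR = 0.5738 / 0.4415 = 1.300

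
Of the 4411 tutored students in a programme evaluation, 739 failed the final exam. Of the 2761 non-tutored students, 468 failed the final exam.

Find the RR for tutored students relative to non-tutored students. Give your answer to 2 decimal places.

RR = 0.99

risk, tutored students = 739/4411 = 0.1675
risk, non-tutored students = 468/2761 = 0.1695
RR = 0.1675 / 0.1695 = 0.99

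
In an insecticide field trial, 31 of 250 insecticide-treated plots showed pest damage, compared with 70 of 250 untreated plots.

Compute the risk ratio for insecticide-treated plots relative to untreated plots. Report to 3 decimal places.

0.443

risk, insecticide-treated plots = 31/250 = 0.1240
risk, untreated plots = 70/250 = 0.2800
RR = 0.1240 / 0.2800 = 0.443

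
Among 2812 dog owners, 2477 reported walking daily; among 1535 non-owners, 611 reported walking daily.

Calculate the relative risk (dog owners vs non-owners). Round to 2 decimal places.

risk, dog owners = 2477/2812 = 0.8809
risk, non-owners = 611/1535 = 0.3980
RR = 0.8809 / 0.3980 = 2.21

2.21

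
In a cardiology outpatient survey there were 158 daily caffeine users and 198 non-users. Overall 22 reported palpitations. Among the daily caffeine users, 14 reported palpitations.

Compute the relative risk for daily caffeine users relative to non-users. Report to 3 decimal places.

daily caffeine users without the outcome: 158 − 14 = 144
non-users with the outcome: 22 − 14 = 8
non-users without the outcome: 198 − 8 = 190
risk, daily caffeine users = 14/158 = 0.08861
risk, non-users = 8/198 = 0.04040
RR = 0.08861 / 0.04040 = 2.193

RR: 2.193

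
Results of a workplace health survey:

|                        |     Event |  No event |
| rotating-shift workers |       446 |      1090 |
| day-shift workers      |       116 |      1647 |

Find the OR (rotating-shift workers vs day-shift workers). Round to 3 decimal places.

OR = (446 × 1647) / (1090 × 116) = 734562/126440 ≈ 5.810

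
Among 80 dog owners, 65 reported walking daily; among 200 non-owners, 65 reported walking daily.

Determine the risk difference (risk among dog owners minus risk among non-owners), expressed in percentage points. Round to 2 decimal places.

48.75

risk, dog owners = 65/80 = 0.8125
risk, non-owners = 65/200 = 0.3250
risk difference = 0.8125 − 0.3250 = 0.4875 → 48.75 percentage points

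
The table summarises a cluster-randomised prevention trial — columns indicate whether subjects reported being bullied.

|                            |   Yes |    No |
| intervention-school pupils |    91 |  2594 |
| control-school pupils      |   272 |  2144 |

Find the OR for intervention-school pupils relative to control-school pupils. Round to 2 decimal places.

odds, intervention-school pupils = 91/2594 = 0.03508
odds, control-school pupils = 272/2144 = 0.12687
OR = 0.03508 / 0.12687 = 0.28

0.28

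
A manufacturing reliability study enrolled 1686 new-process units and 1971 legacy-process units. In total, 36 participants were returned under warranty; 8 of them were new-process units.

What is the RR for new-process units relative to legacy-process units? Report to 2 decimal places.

new-process units without the outcome: 1686 − 8 = 1678
legacy-process units with the outcome: 36 − 8 = 28
legacy-process units without the outcome: 1971 − 28 = 1943
risk, new-process units = 8/1686 = 0.00474
risk, legacy-process units = 28/1971 = 0.01421
RR = 0.00474 / 0.01421 = 0.33

RR = 0.33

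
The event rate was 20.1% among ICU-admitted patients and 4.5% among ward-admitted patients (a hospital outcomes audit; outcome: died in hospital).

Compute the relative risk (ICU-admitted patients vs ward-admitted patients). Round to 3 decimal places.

RR = 0.20100 / 0.04500 = 4.467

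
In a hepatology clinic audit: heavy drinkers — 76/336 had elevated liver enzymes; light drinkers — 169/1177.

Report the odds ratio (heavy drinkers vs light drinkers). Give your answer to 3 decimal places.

odds, heavy drinkers = 76/260 = 0.2923
odds, light drinkers = 169/1008 = 0.1677
OR = 0.2923 / 0.1677 = 1.743

1.743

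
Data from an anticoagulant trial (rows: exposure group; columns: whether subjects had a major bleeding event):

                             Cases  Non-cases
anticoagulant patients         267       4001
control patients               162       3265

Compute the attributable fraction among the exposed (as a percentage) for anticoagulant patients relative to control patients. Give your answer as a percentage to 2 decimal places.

AR% = 24.44%

risk, anticoagulant patients = 267/4268 = 0.06256
risk, control patients = 162/3427 = 0.04727
AR% = (0.06256 − 0.04727) / 0.06256 = 0.2444 → 24.44%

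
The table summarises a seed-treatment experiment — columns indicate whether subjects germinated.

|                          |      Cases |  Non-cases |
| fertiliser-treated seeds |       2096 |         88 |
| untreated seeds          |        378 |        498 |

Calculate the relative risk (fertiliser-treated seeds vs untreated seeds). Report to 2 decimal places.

RR = 2.22

risk, fertiliser-treated seeds = 2096/2184 = 0.9597
risk, untreated seeds = 378/876 = 0.4315
RR = 0.9597 / 0.4315 = 2.22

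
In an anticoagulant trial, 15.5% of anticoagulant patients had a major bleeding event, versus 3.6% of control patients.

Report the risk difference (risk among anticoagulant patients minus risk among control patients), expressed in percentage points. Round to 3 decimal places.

risk difference = 0.15500 − 0.03600 = 0.11900 → 11.900 percentage points

11.900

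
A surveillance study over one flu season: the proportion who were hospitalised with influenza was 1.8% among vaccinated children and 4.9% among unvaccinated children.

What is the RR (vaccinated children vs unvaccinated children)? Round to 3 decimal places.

RR = 0.01800 / 0.04900 = 0.367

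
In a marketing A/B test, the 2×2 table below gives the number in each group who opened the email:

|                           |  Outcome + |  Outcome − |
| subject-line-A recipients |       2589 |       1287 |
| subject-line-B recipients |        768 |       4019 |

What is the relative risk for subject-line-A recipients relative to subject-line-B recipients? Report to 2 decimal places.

4.16

risk, subject-line-A recipients = 2589/3876 = 0.6680
risk, subject-line-B recipients = 768/4787 = 0.1604
RR = 0.6680 / 0.1604 = 4.16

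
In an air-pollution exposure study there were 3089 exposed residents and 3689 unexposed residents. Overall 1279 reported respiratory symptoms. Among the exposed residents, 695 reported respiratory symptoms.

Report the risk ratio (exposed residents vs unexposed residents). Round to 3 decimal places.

exposed residents without the outcome: 3089 − 695 = 2394
unexposed residents with the outcome: 1279 − 695 = 584
unexposed residents without the outcome: 3689 − 584 = 3105
risk, exposed residents = 695/3089 = 0.2250
risk, unexposed residents = 584/3689 = 0.1583
RR = 0.2250 / 0.1583 = 1.421

1.421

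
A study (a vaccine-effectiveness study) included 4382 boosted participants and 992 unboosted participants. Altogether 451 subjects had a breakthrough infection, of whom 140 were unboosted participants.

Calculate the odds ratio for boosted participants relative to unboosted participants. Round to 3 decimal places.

boosted participants with the outcome: 451 − 140 = 311
boosted participants without the outcome: 4382 − 311 = 4071
unboosted participants without the outcome: 992 − 140 = 852
odds, boosted participants = 311/4071 = 0.0764
odds, unboosted participants = 140/852 = 0.1643
OR = 0.0764 / 0.1643 = 0.465

0.465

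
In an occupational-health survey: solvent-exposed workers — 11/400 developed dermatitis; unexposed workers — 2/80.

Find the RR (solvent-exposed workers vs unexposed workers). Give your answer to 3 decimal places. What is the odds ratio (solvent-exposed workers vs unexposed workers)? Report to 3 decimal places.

risk, solvent-exposed workers = 11/400 = 0.02750
risk, unexposed workers = 2/80 = 0.02500
RR = 0.02750 / 0.02500 = 1.100
odds, solvent-exposed workers = 11/389 = 0.02828
odds, unexposed workers = 2/78 = 0.02564
OR = 0.02828 / 0.02564 = 1.103

RR = 1.100; OR = 1.103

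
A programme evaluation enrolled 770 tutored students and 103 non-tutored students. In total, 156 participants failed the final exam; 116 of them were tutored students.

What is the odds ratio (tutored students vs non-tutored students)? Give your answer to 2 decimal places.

OR = 0.28

tutored students without the outcome: 770 − 116 = 654
non-tutored students with the outcome: 156 − 116 = 40
non-tutored students without the outcome: 103 − 40 = 63
odds, tutored students = 116/654 = 0.1774
odds, non-tutored students = 40/63 = 0.6349
OR = 0.1774 / 0.6349 = 0.28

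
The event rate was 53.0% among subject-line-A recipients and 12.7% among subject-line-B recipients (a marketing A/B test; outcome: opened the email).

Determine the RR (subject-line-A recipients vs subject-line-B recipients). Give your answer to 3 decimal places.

RR = 0.5300 / 0.1270 = 4.173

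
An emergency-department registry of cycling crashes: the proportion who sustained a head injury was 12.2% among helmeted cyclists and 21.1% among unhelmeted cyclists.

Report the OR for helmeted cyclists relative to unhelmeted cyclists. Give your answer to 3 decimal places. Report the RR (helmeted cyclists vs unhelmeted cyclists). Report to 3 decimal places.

OR = 0.520; RR = 0.578

odds, helmeted cyclists = 0.1220/0.8780 = 0.1390
odds, unhelmeted cyclists = 0.2110/0.7890 = 0.2674
OR = 0.1390 / 0.2674 = 0.520
RR = 0.1220 / 0.2110 = 0.578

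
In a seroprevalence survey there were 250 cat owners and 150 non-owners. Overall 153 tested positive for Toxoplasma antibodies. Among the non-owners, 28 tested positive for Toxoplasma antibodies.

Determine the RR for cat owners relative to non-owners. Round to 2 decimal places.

cat owners with the outcome: 153 − 28 = 125
cat owners without the outcome: 250 − 125 = 125
non-owners without the outcome: 150 − 28 = 122
risk, cat owners = 125/250 = 0.5000
risk, non-owners = 28/150 = 0.1867
RR = 0.5000 / 0.1867 = 2.68

RR = 2.68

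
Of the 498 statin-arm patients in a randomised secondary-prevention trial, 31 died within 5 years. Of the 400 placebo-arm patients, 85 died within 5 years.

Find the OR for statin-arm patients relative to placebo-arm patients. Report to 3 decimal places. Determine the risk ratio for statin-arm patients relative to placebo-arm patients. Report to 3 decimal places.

odds, statin-arm patients = 31/467 = 0.0664
odds, placebo-arm patients = 85/315 = 0.2698
OR = 0.0664 / 0.2698 = 0.246
risk, statin-arm patients = 31/498 = 0.0622
risk, placebo-arm patients = 85/400 = 0.2125
RR = 0.0622 / 0.2125 = 0.293

OR = 0.246; RR = 0.293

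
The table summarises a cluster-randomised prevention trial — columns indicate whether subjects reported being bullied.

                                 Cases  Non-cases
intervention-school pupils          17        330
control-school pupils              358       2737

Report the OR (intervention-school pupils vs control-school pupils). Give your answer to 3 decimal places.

OR = (17 × 2737) / (330 × 358) = 46529/118140 ≈ 0.394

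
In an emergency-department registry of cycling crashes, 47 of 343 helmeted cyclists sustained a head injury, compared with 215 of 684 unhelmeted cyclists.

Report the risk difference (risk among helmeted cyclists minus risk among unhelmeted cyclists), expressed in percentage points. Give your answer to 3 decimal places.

risk, helmeted cyclists = 47/343 = 0.1370
risk, unhelmeted cyclists = 215/684 = 0.3143
risk difference = 0.1370 − 0.3143 = -0.1773 → -17.730 percentage points

RD = -17.730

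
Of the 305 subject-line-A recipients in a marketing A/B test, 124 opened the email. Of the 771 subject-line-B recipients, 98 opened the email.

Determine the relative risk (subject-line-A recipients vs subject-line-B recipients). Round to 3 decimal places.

risk, subject-line-A recipients = 124/305 = 0.4066
risk, subject-line-B recipients = 98/771 = 0.1271
RR = 0.4066 / 0.1271 = 3.199

RR = 3.199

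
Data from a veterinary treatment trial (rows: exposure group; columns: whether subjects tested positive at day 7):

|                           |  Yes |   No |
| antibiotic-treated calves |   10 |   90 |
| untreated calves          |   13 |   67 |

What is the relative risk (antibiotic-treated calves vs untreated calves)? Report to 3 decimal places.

RR ≈ 0.615

risk, antibiotic-treated calves = 10/100 = 0.1000
risk, untreated calves = 13/80 = 0.1625
RR = 0.1000 / 0.1625 = 0.615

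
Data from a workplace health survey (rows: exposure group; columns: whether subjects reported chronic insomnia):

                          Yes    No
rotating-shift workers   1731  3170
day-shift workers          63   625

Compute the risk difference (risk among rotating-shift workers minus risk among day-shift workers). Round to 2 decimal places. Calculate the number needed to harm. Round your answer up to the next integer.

risk, rotating-shift workers = 1731/4901 = 0.3532
risk, day-shift workers = 63/688 = 0.0916
risk difference = 0.3532 − 0.0916 = 0.26
absolute risk difference = 0.261623
1 / 0.261623 = 3.822 → round up → 4

RD = 0.26; NNH = 4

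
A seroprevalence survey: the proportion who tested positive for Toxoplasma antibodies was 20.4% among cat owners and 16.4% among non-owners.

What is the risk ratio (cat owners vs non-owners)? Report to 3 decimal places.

RR = 0.2040 / 0.1640 = 1.244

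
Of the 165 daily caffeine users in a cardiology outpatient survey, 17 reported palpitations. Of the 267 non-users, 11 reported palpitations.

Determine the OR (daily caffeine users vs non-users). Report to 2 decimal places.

odds, daily caffeine users = 17/148 = 0.11486
odds, non-users = 11/256 = 0.04297
OR = 0.11486 / 0.04297 = 2.67

2.67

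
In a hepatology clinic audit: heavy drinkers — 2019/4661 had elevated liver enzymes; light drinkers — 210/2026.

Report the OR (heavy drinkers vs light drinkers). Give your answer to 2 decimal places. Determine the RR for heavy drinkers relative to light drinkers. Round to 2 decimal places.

OR = 6.61; RR = 4.18

OR = (2019 × 1816) / (2642 × 210) = 3666504/554820 ≈ 6.61
risk, heavy drinkers = 2019/4661 = 0.4332
risk, light drinkers = 210/2026 = 0.1037
RR = 0.4332 / 0.1037 = 4.18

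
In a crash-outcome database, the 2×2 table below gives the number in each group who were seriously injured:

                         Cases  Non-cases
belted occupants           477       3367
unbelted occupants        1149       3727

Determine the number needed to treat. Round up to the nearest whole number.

risk, belted occupants = 477/3844 = 0.124089
risk, unbelted occupants = 1149/4876 = 0.235644
absolute risk difference = 0.111554
1 / 0.111554 = 8.964 → round up → 9

NNT = 9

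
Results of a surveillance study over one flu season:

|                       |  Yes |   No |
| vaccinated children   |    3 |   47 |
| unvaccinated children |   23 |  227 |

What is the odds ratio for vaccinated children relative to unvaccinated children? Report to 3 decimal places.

OR = (3 × 227) / (47 × 23) = 681/1081 ≈ 0.630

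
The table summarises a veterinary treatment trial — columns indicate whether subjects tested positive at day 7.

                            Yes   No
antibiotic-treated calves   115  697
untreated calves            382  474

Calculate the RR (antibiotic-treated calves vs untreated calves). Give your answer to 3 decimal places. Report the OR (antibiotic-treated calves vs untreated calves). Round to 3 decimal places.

risk, antibiotic-treated calves = 115/812 = 0.1416
risk, untreated calves = 382/856 = 0.4463
RR = 0.1416 / 0.4463 = 0.317
OR = (115 × 474) / (697 × 382) = 54510/266254 ≈ 0.205

RR = 0.317; OR = 0.205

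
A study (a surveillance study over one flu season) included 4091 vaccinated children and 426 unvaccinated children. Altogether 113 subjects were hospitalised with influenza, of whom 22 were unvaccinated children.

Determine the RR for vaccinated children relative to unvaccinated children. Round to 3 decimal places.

vaccinated children with the outcome: 113 − 22 = 91
vaccinated children without the outcome: 4091 − 91 = 4000
unvaccinated children without the outcome: 426 − 22 = 404
risk, vaccinated children = 91/4091 = 0.02224
risk, unvaccinated children = 22/426 = 0.05164
RR = 0.02224 / 0.05164 = 0.431

0.431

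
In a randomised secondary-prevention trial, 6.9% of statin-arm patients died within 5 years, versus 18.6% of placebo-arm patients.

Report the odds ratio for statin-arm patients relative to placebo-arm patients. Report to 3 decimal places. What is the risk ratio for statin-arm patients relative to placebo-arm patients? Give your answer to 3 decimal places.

OR = 0.324; RR = 0.371

odds, statin-arm patients = 0.0690/0.9310 = 0.0741
odds, placebo-arm patients = 0.1860/0.8140 = 0.2285
OR = 0.0741 / 0.2285 = 0.324
RR = 0.0690 / 0.1860 = 0.371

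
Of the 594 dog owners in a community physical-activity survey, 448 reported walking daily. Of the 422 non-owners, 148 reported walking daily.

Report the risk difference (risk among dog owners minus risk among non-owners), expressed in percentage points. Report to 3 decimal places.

RD: 40.350

risk, dog owners = 448/594 = 0.7542
risk, non-owners = 148/422 = 0.3507
risk difference = 0.7542 − 0.3507 = 0.4035 → 40.350 percentage points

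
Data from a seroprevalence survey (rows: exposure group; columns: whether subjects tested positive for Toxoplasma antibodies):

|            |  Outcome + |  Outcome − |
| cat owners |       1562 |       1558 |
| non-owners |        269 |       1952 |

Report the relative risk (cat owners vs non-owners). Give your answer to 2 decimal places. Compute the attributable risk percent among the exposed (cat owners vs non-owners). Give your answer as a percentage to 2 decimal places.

risk, cat owners = 1562/3120 = 0.5006
risk, non-owners = 269/2221 = 0.1211
RR = 0.5006 / 0.1211 = 4.13
AR% = (0.5006 − 0.1211) / 0.5006 = 0.7581 → 75.81%

RR = 4.13; AR% = 75.81%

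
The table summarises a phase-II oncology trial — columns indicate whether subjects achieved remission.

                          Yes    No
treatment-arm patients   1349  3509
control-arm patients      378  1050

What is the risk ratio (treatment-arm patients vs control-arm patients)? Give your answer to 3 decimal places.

1.049

risk, treatment-arm patients = 1349/4858 = 0.2777
risk, control-arm patients = 378/1428 = 0.2647
RR = 0.2777 / 0.2647 = 1.049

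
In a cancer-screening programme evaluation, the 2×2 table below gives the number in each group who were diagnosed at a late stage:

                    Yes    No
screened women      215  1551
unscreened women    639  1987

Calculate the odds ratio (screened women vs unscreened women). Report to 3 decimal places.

OR = 0.431

odds, screened women = 215/1551 = 0.1386
odds, unscreened women = 639/1987 = 0.3216
OR = 0.1386 / 0.3216 = 0.431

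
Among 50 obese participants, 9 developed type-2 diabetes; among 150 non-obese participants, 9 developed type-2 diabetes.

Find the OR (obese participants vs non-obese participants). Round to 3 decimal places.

OR = (9 × 141) / (41 × 9) = 1269/369 ≈ 3.439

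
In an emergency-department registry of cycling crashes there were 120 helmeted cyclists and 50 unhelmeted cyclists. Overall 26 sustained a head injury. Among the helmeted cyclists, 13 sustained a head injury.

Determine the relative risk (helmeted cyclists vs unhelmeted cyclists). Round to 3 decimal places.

0.417

helmeted cyclists without the outcome: 120 − 13 = 107
unhelmeted cyclists with the outcome: 26 − 13 = 13
unhelmeted cyclists without the outcome: 50 − 13 = 37
risk, helmeted cyclists = 13/120 = 0.1083
risk, unhelmeted cyclists = 13/50 = 0.2600
RR = 0.1083 / 0.2600 = 0.417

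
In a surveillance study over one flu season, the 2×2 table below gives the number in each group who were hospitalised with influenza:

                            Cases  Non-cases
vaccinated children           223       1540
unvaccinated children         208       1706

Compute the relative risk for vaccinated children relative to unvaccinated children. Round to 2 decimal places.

risk, vaccinated children = 223/1763 = 0.1265
risk, unvaccinated children = 208/1914 = 0.1087
RR = 0.1265 / 0.1087 = 1.16

RR ≈ 1.16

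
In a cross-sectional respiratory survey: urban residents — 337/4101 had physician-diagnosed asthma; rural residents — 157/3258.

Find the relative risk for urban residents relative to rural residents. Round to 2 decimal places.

RR = 1.71

risk, urban residents = 337/4101 = 0.08218
risk, rural residents = 157/3258 = 0.04819
RR = 0.08218 / 0.04819 = 1.71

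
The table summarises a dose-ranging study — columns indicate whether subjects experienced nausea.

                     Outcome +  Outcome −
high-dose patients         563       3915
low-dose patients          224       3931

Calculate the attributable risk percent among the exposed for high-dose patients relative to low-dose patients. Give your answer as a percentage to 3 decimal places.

risk, high-dose patients = 563/4478 = 0.1257
risk, low-dose patients = 224/4155 = 0.0539
AR% = (0.1257 − 0.0539) / 0.1257 = 0.5712 → 57.120%

57.120%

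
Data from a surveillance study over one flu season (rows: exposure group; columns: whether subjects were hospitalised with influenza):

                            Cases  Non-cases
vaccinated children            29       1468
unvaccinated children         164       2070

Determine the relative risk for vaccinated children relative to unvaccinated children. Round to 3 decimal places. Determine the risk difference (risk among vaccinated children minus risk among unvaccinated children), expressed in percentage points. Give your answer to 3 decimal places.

RR = 0.264; RD = -5.404

risk, vaccinated children = 29/1497 = 0.01937
risk, unvaccinated children = 164/2234 = 0.07341
RR = 0.01937 / 0.07341 = 0.264
risk difference = 0.01937 − 0.07341 = -0.05404 → -5.404 percentage points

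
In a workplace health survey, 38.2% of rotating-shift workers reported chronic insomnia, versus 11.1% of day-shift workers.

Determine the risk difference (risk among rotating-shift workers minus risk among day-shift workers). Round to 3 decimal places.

risk difference = 0.3820 − 0.1110 = 0.271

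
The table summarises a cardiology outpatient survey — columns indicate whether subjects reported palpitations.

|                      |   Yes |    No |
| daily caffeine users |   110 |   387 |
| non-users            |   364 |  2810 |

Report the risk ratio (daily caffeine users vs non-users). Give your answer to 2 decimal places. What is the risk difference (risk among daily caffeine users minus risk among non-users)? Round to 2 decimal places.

RR = 1.93; RD = 0.11

risk, daily caffeine users = 110/497 = 0.2213
risk, non-users = 364/3174 = 0.1147
RR = 0.2213 / 0.1147 = 1.93
risk difference = 0.2213 − 0.1147 = 0.11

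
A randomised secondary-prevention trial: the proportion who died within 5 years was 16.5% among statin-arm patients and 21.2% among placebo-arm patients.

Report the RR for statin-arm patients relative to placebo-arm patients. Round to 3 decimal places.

RR = 0.1650 / 0.2120 = 0.778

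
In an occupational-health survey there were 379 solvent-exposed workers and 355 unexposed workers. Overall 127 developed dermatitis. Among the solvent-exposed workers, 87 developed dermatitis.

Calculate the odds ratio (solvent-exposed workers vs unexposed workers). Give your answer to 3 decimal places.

solvent-exposed workers without the outcome: 379 − 87 = 292
unexposed workers with the outcome: 127 − 87 = 40
unexposed workers without the outcome: 355 − 40 = 315
odds, solvent-exposed workers = 87/292 = 0.2979
odds, unexposed workers = 40/315 = 0.1270
OR = 0.2979 / 0.1270 = 2.346

2.346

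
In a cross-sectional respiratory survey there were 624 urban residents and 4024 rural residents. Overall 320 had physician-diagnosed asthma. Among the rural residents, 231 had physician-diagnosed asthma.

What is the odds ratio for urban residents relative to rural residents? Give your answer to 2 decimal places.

2.73

urban residents with the outcome: 320 − 231 = 89
urban residents without the outcome: 624 − 89 = 535
rural residents without the outcome: 4024 − 231 = 3793
OR = (89 × 3793) / (535 × 231) = 337577/123585 ≈ 2.73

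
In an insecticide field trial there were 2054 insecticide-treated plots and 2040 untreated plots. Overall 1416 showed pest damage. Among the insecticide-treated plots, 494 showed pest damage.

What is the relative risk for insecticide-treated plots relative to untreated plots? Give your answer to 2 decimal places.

RR: 0.53

insecticide-treated plots without the outcome: 2054 − 494 = 1560
untreated plots with the outcome: 1416 − 494 = 922
untreated plots without the outcome: 2040 − 922 = 1118
risk, insecticide-treated plots = 494/2054 = 0.2405
risk, untreated plots = 922/2040 = 0.4520
RR = 0.2405 / 0.4520 = 0.53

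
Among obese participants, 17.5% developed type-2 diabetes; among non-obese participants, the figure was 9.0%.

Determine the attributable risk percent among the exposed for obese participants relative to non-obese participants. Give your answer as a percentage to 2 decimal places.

AR% = (0.1750 − 0.0900) / 0.1750 = 0.4857 → 48.57%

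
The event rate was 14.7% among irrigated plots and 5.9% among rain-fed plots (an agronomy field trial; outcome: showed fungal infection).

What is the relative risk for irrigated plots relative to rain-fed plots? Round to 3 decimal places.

RR = 0.1470 / 0.0590 = 2.492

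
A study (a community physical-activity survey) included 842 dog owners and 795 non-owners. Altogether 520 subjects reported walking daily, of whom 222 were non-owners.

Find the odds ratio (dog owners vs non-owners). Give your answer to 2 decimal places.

dog owners with the outcome: 520 − 222 = 298
dog owners without the outcome: 842 − 298 = 544
non-owners without the outcome: 795 − 222 = 573
odds, dog owners = 298/544 = 0.5478
odds, non-owners = 222/573 = 0.3874
OR = 0.5478 / 0.3874 = 1.41

OR ≈ 1.41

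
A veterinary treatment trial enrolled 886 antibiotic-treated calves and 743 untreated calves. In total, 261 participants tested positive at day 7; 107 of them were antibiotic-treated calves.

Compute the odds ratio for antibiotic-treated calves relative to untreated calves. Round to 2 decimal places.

OR = 0.53

antibiotic-treated calves without the outcome: 886 − 107 = 779
untreated calves with the outcome: 261 − 107 = 154
untreated calves without the outcome: 743 − 154 = 589
odds, antibiotic-treated calves = 107/779 = 0.1374
odds, untreated calves = 154/589 = 0.2615
OR = 0.1374 / 0.2615 = 0.53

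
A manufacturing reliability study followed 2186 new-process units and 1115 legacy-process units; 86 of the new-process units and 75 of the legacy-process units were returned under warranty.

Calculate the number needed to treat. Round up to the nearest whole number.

NNT: 36

risk, new-process units = 86/2186 = 0.039341
risk, legacy-process units = 75/1115 = 0.067265
absolute risk difference = 0.027923
1 / 0.027923 = 35.813 → round up → 36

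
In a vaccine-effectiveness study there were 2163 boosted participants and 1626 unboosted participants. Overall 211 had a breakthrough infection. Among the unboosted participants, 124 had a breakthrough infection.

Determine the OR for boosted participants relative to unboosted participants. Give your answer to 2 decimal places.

boosted participants with the outcome: 211 − 124 = 87
boosted participants without the outcome: 2163 − 87 = 2076
unboosted participants without the outcome: 1626 − 124 = 1502
odds, boosted participants = 87/2076 = 0.04191
odds, unboosted participants = 124/1502 = 0.08256
OR = 0.04191 / 0.08256 = 0.51

0.51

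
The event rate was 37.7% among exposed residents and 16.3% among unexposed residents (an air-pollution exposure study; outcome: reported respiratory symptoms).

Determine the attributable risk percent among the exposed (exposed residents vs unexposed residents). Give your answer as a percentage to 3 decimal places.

AR% = (0.3770 − 0.1630) / 0.3770 = 0.5676 → 56.764%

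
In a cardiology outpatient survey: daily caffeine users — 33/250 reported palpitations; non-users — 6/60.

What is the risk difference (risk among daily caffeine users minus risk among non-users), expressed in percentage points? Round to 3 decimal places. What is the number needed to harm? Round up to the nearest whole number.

RD = 3.200; NNH = 32

risk, daily caffeine users = 33/250 = 0.1320
risk, non-users = 6/60 = 0.1000
risk difference = 0.1320 − 0.1000 = 0.0320 → 3.200 percentage points
absolute risk difference = 0.032000
1 / 0.032000 = 31.250 → round up → 32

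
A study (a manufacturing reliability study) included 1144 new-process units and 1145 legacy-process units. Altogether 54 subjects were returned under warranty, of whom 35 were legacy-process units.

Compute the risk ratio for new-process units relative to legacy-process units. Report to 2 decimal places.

RR: 0.54

new-process units with the outcome: 54 − 35 = 19
new-process units without the outcome: 1144 − 19 = 1125
legacy-process units without the outcome: 1145 − 35 = 1110
risk, new-process units = 19/1144 = 0.01661
risk, legacy-process units = 35/1145 = 0.03057
RR = 0.01661 / 0.03057 = 0.54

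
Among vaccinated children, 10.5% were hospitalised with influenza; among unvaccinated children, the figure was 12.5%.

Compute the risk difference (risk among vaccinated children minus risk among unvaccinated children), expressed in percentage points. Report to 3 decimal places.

RD ≈ -2.000

risk difference = 0.1050 − 0.1250 = -0.0200 → -2.000 percentage points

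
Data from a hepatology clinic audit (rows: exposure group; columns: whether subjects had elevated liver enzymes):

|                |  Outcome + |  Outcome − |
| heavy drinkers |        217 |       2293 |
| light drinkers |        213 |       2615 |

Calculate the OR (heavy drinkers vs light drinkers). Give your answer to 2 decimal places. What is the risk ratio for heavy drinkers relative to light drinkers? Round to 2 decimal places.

OR = 1.16; RR = 1.15

odds, heavy drinkers = 217/2293 = 0.0946
odds, light drinkers = 213/2615 = 0.0815
OR = 0.0946 / 0.0815 = 1.16
risk, heavy drinkers = 217/2510 = 0.0865
risk, light drinkers = 213/2828 = 0.0753
RR = 0.0865 / 0.0753 = 1.15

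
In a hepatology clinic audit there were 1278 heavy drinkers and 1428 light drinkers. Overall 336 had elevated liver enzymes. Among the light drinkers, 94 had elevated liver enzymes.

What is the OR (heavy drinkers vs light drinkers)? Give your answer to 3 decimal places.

heavy drinkers with the outcome: 336 − 94 = 242
heavy drinkers without the outcome: 1278 − 242 = 1036
light drinkers without the outcome: 1428 − 94 = 1334
OR = (242 × 1334) / (1036 × 94) = 322828/97384 ≈ 3.315

3.315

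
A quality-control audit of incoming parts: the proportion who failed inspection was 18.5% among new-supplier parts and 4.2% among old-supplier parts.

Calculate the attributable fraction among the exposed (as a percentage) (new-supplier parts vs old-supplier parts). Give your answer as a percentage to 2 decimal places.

AR% = (0.18500 − 0.04200) / 0.18500 = 0.7730 → 77.30%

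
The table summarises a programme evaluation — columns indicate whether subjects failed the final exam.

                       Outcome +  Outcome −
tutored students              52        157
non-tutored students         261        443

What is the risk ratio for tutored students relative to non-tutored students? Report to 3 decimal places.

RR ≈ 0.671

risk, tutored students = 52/209 = 0.2488
risk, non-tutored students = 261/704 = 0.3707
RR = 0.2488 / 0.3707 = 0.671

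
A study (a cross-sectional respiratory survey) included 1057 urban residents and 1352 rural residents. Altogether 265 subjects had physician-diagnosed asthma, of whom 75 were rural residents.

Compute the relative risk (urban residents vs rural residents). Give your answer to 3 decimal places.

3.240

urban residents with the outcome: 265 − 75 = 190
urban residents without the outcome: 1057 − 190 = 867
rural residents without the outcome: 1352 − 75 = 1277
risk, urban residents = 190/1057 = 0.1798
risk, rural residents = 75/1352 = 0.0555
RR = 0.1798 / 0.0555 = 3.240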